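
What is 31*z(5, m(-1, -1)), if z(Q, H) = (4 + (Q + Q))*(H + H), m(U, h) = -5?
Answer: -4340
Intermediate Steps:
z(Q, H) = 2*H*(4 + 2*Q) (z(Q, H) = (4 + 2*Q)*(2*H) = 2*H*(4 + 2*Q))
31*z(5, m(-1, -1)) = 31*(4*(-5)*(2 + 5)) = 31*(4*(-5)*7) = 31*(-140) = -4340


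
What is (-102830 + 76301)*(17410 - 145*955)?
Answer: 3211733385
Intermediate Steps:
(-102830 + 76301)*(17410 - 145*955) = -26529*(17410 - 138475) = -26529*(-121065) = 3211733385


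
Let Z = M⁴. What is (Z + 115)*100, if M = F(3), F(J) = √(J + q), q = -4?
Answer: 11600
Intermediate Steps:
F(J) = √(-4 + J) (F(J) = √(J - 4) = √(-4 + J))
M = I (M = √(-4 + 3) = √(-1) = I ≈ 1.0*I)
Z = 1 (Z = I⁴ = 1)
(Z + 115)*100 = (1 + 115)*100 = 116*100 = 11600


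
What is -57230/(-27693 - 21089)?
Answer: 28615/24391 ≈ 1.1732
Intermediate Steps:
-57230/(-27693 - 21089) = -57230/(-48782) = -57230*(-1/48782) = 28615/24391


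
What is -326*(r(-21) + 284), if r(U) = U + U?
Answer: -78892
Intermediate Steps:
r(U) = 2*U
-326*(r(-21) + 284) = -326*(2*(-21) + 284) = -326*(-42 + 284) = -326*242 = -78892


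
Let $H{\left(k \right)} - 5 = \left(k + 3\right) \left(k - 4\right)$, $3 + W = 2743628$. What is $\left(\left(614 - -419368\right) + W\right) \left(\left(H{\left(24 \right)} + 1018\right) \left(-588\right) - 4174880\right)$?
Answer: $-16115173623868$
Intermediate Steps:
$W = 2743625$ ($W = -3 + 2743628 = 2743625$)
$H{\left(k \right)} = 5 + \left(-4 + k\right) \left(3 + k\right)$ ($H{\left(k \right)} = 5 + \left(k + 3\right) \left(k - 4\right) = 5 + \left(3 + k\right) \left(-4 + k\right) = 5 + \left(-4 + k\right) \left(3 + k\right)$)
$\left(\left(614 - -419368\right) + W\right) \left(\left(H{\left(24 \right)} + 1018\right) \left(-588\right) - 4174880\right) = \left(\left(614 - -419368\right) + 2743625\right) \left(\left(\left(-7 + 24^{2} - 24\right) + 1018\right) \left(-588\right) - 4174880\right) = \left(\left(614 + 419368\right) + 2743625\right) \left(\left(\left(-7 + 576 - 24\right) + 1018\right) \left(-588\right) - 4174880\right) = \left(419982 + 2743625\right) \left(\left(545 + 1018\right) \left(-588\right) - 4174880\right) = 3163607 \left(1563 \left(-588\right) - 4174880\right) = 3163607 \left(-919044 - 4174880\right) = 3163607 \left(-5093924\right) = -16115173623868$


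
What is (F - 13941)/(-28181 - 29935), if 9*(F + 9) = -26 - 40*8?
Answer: 31474/130761 ≈ 0.24070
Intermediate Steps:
F = -427/9 (F = -9 + (-26 - 40*8)/9 = -9 + (-26 - 320)/9 = -9 + (⅑)*(-346) = -9 - 346/9 = -427/9 ≈ -47.444)
(F - 13941)/(-28181 - 29935) = (-427/9 - 13941)/(-28181 - 29935) = -125896/9/(-58116) = -125896/9*(-1/58116) = 31474/130761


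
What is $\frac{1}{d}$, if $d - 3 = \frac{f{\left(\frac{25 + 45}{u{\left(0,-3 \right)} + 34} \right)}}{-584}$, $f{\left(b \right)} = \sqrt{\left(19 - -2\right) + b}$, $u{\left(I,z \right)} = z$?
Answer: $\frac{31718208}{95153903} + \frac{584 \sqrt{22351}}{95153903} \approx 0.33425$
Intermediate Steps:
$f{\left(b \right)} = \sqrt{21 + b}$ ($f{\left(b \right)} = \sqrt{\left(19 + 2\right) + b} = \sqrt{21 + b}$)
$d = 3 - \frac{\sqrt{22351}}{18104}$ ($d = 3 + \frac{\sqrt{21 + \frac{25 + 45}{-3 + 34}}}{-584} = 3 + \sqrt{21 + \frac{70}{31}} \left(- \frac{1}{584}\right) = 3 + \sqrt{\frac{721}{31}} \left(- \frac{1}{584}\right) = 3 + \frac{\sqrt{22351}}{31} \left(- \frac{1}{584}\right) = 3 - \frac{\sqrt{22351}}{18104} \approx 2.9917$)
$\frac{1}{d} = \frac{1}{3 - \frac{\sqrt{22351}}{18104}}$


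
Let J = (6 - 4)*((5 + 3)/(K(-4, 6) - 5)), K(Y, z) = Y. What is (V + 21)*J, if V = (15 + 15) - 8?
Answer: -688/9 ≈ -76.444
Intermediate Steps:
V = 22 (V = 30 - 8 = 22)
J = -16/9 (J = (6 - 4)*((5 + 3)/(-4 - 5)) = 2*(8/(-9)) = 2*(8*(-⅑)) = 2*(-8/9) = -16/9 ≈ -1.7778)
(V + 21)*J = (22 + 21)*(-16/9) = 43*(-16/9) = -688/9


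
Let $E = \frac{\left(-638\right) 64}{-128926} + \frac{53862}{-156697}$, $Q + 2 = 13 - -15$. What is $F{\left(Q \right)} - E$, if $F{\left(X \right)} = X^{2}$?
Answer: $\frac{6828656268790}{10101158711} \approx 676.03$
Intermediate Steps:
$Q = 26$ ($Q = -2 + \left(13 - -15\right) = -2 + \left(13 + 15\right) = -2 + 28 = 26$)
$E = - \frac{272980154}{10101158711}$ ($E = \left(-40832\right) \left(- \frac{1}{128926}\right) + 53862 \left(- \frac{1}{156697}\right) = \frac{20416}{64463} - \frac{53862}{156697} = - \frac{272980154}{10101158711} \approx -0.027025$)
$F{\left(Q \right)} - E = 26^{2} - - \frac{272980154}{10101158711} = 676 + \frac{272980154}{10101158711} = \frac{6828656268790}{10101158711}$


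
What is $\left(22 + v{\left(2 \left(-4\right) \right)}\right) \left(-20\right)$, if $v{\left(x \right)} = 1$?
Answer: $-460$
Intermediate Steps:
$\left(22 + v{\left(2 \left(-4\right) \right)}\right) \left(-20\right) = \left(22 + 1\right) \left(-20\right) = 23 \left(-20\right) = -460$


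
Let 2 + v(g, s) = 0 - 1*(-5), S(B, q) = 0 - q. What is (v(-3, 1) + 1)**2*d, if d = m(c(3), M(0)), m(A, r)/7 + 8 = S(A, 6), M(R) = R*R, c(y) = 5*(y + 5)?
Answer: -1568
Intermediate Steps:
S(B, q) = -q
v(g, s) = 3 (v(g, s) = -2 + (0 - 1*(-5)) = -2 + (0 + 5) = -2 + 5 = 3)
c(y) = 25 + 5*y (c(y) = 5*(5 + y) = 25 + 5*y)
M(R) = R**2
m(A, r) = -98 (m(A, r) = -56 + 7*(-1*6) = -56 + 7*(-6) = -56 - 42 = -98)
d = -98
(v(-3, 1) + 1)**2*d = (3 + 1)**2*(-98) = 4**2*(-98) = 16*(-98) = -1568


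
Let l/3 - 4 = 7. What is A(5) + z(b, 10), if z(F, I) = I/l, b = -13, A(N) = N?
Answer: 175/33 ≈ 5.3030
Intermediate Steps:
l = 33 (l = 12 + 3*7 = 12 + 21 = 33)
z(F, I) = I/33
A(5) + z(b, 10) = 5 + (1/33)*10 = 5 + 10/33 = 175/33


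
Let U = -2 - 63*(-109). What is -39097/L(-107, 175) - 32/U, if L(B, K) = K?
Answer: -53681301/240275 ≈ -223.42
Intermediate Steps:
U = 6865 (U = -2 + 6867 = 6865)
-39097/L(-107, 175) - 32/U = -39097/175 - 32/6865 = -53681301/240275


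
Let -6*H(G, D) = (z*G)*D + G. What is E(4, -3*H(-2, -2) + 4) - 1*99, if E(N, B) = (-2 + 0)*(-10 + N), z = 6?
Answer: -87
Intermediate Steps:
H(G, D) = -G/6 - D*G (H(G, D) = -((6*G)*D + G)/6 = -(6*D*G + G)/6 = -(G + 6*D*G)/6 = -G/6 - D*G)
E(N, B) = 20 - 2*N (E(N, B) = -2*(-10 + N) = 20 - 2*N)
E(4, -3*H(-2, -2) + 4) - 1*99 = (20 - 2*4) - 1*99 = (20 - 8) - 99 = 12 - 99 = -87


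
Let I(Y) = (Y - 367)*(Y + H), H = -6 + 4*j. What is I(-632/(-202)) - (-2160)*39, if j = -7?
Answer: 973921858/10201 ≈ 95473.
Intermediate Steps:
H = -34 (H = -6 + 4*(-7) = -6 - 28 = -34)
I(Y) = (-367 + Y)*(-34 + Y) (I(Y) = (Y - 367)*(Y - 34) = (-367 + Y)*(-34 + Y))
I(-632/(-202)) - (-2160)*39 = (12478 + (-632/(-202))**2 - (-253432)/(-202)) - (-2160)*39 = (12478 + (-632*(-1/202))**2 - (-253432)*(-1)/202) - 1*(-84240) = (12478 + (316/101)**2 - 401*316/101) + 84240 = (12478 + 99856/10201 - 126716/101) + 84240 = 114589618/10201 + 84240 = 973921858/10201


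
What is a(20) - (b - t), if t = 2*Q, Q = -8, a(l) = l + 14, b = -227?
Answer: 245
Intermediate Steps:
a(l) = 14 + l
t = -16 (t = 2*(-8) = -16)
a(20) - (b - t) = (14 + 20) - (-227 - 1*(-16)) = 34 - (-227 + 16) = 34 - 1*(-211) = 34 + 211 = 245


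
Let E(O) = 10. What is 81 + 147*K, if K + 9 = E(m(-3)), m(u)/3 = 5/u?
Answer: 228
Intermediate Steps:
m(u) = 15/u (m(u) = 3*(5/u) = 15/u)
K = 1 (K = -9 + 10 = 1)
81 + 147*K = 81 + 147*1 = 81 + 147 = 228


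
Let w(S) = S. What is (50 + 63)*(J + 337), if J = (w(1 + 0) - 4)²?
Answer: 39098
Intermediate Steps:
J = 9 (J = ((1 + 0) - 4)² = (1 - 4)² = (-3)² = 9)
(50 + 63)*(J + 337) = (50 + 63)*(9 + 337) = 113*346 = 39098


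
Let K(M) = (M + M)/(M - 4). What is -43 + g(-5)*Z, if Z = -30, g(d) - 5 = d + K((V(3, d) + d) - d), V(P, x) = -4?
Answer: -73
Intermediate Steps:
K(M) = 2*M/(-4 + M) (K(M) = (2*M)/(-4 + M) = 2*M/(-4 + M))
g(d) = 6 + d (g(d) = 5 + (d + 2*((-4 + d) - d)/(-4 + ((-4 + d) - d))) = 5 + (d + 2*(-4)/(-4 - 4)) = 5 + (d + 2*(-4)/(-8)) = 5 + (d + 2*(-4)*(-1/8)) = 5 + (d + 1) = 5 + (1 + d) = 6 + d)
-43 + g(-5)*Z = -43 + (6 - 5)*(-30) = -43 + 1*(-30) = -43 - 30 = -73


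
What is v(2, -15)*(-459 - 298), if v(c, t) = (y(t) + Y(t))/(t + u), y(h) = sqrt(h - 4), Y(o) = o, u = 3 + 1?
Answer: -11355/11 + 757*I*sqrt(19)/11 ≈ -1032.3 + 299.97*I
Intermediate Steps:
u = 4
y(h) = sqrt(-4 + h)
v(c, t) = (t + sqrt(-4 + t))/(4 + t) (v(c, t) = (sqrt(-4 + t) + t)/(t + 4) = (t + sqrt(-4 + t))/(4 + t))
v(2, -15)*(-459 - 298) = ((-15 + sqrt(-4 - 15))/(4 - 15))*(-459 - 298) = ((-15 + sqrt(-19))/(-11))*(-757) = -(-15 + I*sqrt(19))/11*(-757) = (15/11 - I*sqrt(19)/11)*(-757) = -11355/11 + 757*I*sqrt(19)/11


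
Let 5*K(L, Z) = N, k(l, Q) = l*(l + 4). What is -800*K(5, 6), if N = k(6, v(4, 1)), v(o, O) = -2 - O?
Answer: -9600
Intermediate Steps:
k(l, Q) = l*(4 + l)
N = 60 (N = 6*(4 + 6) = 6*10 = 60)
K(L, Z) = 12 (K(L, Z) = (⅕)*60 = 12)
-800*K(5, 6) = -800*12 = -9600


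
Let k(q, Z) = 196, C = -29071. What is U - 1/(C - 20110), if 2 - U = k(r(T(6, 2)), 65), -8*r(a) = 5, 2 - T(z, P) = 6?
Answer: -9541113/49181 ≈ -194.00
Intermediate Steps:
T(z, P) = -4 (T(z, P) = 2 - 1*6 = 2 - 6 = -4)
r(a) = -5/8 (r(a) = -1/8*5 = -5/8)
U = -194 (U = 2 - 1*196 = 2 - 196 = -194)
U - 1/(C - 20110) = -194 - 1/(-29071 - 20110) = -194 - 1/(-49181) = -194 - 1*(-1/49181) = -194 + 1/49181 = -9541113/49181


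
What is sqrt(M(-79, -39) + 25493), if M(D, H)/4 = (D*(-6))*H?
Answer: I*sqrt(48451) ≈ 220.12*I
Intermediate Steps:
M(D, H) = -24*D*H (M(D, H) = 4*((D*(-6))*H) = 4*((-6*D)*H) = 4*(-6*D*H) = -24*D*H)
sqrt(M(-79, -39) + 25493) = sqrt(-24*(-79)*(-39) + 25493) = sqrt(-73944 + 25493) = sqrt(-48451) = I*sqrt(48451)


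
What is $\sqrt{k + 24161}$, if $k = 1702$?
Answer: $\sqrt{25863} \approx 160.82$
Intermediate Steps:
$\sqrt{k + 24161} = \sqrt{1702 + 24161} = \sqrt{25863}$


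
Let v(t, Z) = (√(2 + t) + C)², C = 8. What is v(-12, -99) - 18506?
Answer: -18452 + 16*I*√10 ≈ -18452.0 + 50.596*I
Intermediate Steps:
v(t, Z) = (8 + √(2 + t))² (v(t, Z) = (√(2 + t) + 8)² = (8 + √(2 + t))²)
v(-12, -99) - 18506 = (8 + √(2 - 12))² - 18506 = (8 + √(-10))² - 18506 = (8 + I*√10)² - 18506 = -18506 + (8 + I*√10)²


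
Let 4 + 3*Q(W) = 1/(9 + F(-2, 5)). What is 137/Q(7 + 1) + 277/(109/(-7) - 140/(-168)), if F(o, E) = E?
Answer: -4201596/34045 ≈ -123.41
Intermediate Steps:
Q(W) = -55/42 (Q(W) = -4/3 + 1/(3*(9 + 5)) = -4/3 + (⅓)/14 = -4/3 + (⅓)*(1/14) = -4/3 + 1/42 = -55/42)
137/Q(7 + 1) + 277/(109/(-7) - 140/(-168)) = 137/(-55/42) + 277/(109/(-7) - 140/(-168)) = 137*(-42/55) + 277/(109*(-⅐) - 140*(-1/168)) = -5754/55 + 277/(-109/7 + ⅚) = -5754/55 + 277/(-619/42) = -5754/55 + 277*(-42/619) = -5754/55 - 11634/619 = -4201596/34045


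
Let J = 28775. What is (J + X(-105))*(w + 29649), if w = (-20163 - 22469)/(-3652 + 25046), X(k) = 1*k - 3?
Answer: 9091281438679/10697 ≈ 8.4989e+8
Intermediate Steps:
X(k) = -3 + k (X(k) = k - 3 = -3 + k)
w = -21316/10697 (w = -42632/21394 = -42632*1/21394 = -21316/10697 ≈ -1.9927)
(J + X(-105))*(w + 29649) = (28775 + (-3 - 105))*(-21316/10697 + 29649) = (28775 - 108)*(317134037/10697) = 28667*(317134037/10697) = 9091281438679/10697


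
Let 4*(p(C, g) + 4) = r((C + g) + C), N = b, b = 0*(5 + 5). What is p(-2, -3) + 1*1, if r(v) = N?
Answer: -3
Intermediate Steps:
b = 0 (b = 0*10 = 0)
N = 0
r(v) = 0
p(C, g) = -4 (p(C, g) = -4 + (¼)*0 = -4 + 0 = -4)
p(-2, -3) + 1*1 = -4 + 1*1 = -4 + 1 = -3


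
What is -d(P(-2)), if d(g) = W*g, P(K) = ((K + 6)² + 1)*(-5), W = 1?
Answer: 85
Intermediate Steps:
P(K) = -5 - 5*(6 + K)² (P(K) = ((6 + K)² + 1)*(-5) = (1 + (6 + K)²)*(-5) = -5 - 5*(6 + K)²)
d(g) = g (d(g) = 1*g = g)
-d(P(-2)) = -(-5 - 5*(6 - 2)²) = -(-5 - 5*4²) = -(-5 - 5*16) = -(-5 - 80) = -1*(-85) = 85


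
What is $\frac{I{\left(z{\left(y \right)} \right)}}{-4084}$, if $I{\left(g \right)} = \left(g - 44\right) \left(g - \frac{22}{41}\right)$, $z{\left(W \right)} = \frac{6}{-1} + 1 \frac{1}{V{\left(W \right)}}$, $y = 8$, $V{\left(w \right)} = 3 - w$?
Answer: $- \frac{346631}{4186100} \approx -0.082805$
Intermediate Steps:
$z{\left(W \right)} = -6 + \frac{1}{3 - W}$ ($z{\left(W \right)} = \frac{6}{-1} + 1 \frac{1}{3 - W} = 6 \left(-1\right) + \frac{1}{3 - W} = -6 + \frac{1}{3 - W}$)
$I{\left(g \right)} = \left(-44 + g\right) \left(- \frac{22}{41} + g\right)$ ($I{\left(g \right)} = \left(-44 + g\right) \left(g - \frac{22}{41}\right) = \left(-44 + g\right) \left(- \frac{22}{41} + g\right)$)
$\frac{I{\left(z{\left(y \right)} \right)}}{-4084} = \frac{\frac{968}{41} + \left(\frac{17 - 48}{-3 + 8}\right)^{2} - \frac{1826 \frac{17 - 48}{-3 + 8}}{41}}{-4084} = \left(\frac{968}{41} + \left(\frac{17 - 48}{5}\right)^{2} - \frac{1826 \frac{17 - 48}{5}}{41}\right) \left(- \frac{1}{4084}\right) = \left(\frac{968}{41} + \left(\frac{1}{5} \left(-31\right)\right)^{2} - \frac{1826 \cdot \frac{1}{5} \left(-31\right)}{41}\right) \left(- \frac{1}{4084}\right) = \left(\frac{968}{41} + \left(- \frac{31}{5}\right)^{2} - - \frac{56606}{205}\right) \left(- \frac{1}{4084}\right) = \left(\frac{968}{41} + \frac{961}{25} + \frac{56606}{205}\right) \left(- \frac{1}{4084}\right) = \frac{346631}{1025} \left(- \frac{1}{4084}\right) = - \frac{346631}{4186100}$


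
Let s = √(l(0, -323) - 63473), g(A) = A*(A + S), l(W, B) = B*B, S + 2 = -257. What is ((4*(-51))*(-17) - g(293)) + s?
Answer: -6494 + 2*√10214 ≈ -6291.9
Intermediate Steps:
S = -259 (S = -2 - 257 = -259)
l(W, B) = B²
g(A) = A*(-259 + A) (g(A) = A*(A - 259) = A*(-259 + A))
s = 2*√10214 (s = √((-323)² - 63473) = √(104329 - 63473) = √40856 = 2*√10214 ≈ 202.13)
((4*(-51))*(-17) - g(293)) + s = ((4*(-51))*(-17) - 293*(-259 + 293)) + 2*√10214 = (-204*(-17) - 293*34) + 2*√10214 = (3468 - 1*9962) + 2*√10214 = (3468 - 9962) + 2*√10214 = -6494 + 2*√10214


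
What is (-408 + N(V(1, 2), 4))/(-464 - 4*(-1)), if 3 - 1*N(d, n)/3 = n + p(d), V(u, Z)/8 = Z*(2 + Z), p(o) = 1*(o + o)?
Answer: 159/92 ≈ 1.7283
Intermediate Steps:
p(o) = 2*o (p(o) = 1*(2*o) = 2*o)
V(u, Z) = 8*Z*(2 + Z) (V(u, Z) = 8*(Z*(2 + Z)) = 8*Z*(2 + Z))
N(d, n) = 9 - 6*d - 3*n (N(d, n) = 9 - 3*(n + 2*d) = 9 + (-6*d - 3*n) = 9 - 6*d - 3*n)
(-408 + N(V(1, 2), 4))/(-464 - 4*(-1)) = (-408 + (9 - 48*2*(2 + 2) - 3*4))/(-464 - 4*(-1)) = (-408 + (9 - 48*2*4 - 12))/(-464 + 4) = (-408 + (9 - 6*64 - 12))/(-460) = (-408 + (9 - 384 - 12))*(-1/460) = (-408 - 387)*(-1/460) = -795*(-1/460) = 159/92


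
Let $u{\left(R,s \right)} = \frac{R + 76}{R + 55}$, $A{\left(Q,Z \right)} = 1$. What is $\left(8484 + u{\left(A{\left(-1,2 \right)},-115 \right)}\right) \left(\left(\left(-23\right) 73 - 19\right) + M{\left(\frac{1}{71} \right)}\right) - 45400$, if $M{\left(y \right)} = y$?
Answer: $- \frac{8209558031}{568} \approx -1.4453 \cdot 10^{7}$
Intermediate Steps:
$u{\left(R,s \right)} = \frac{76 + R}{55 + R}$
$\left(8484 + u{\left(A{\left(-1,2 \right)},-115 \right)}\right) \left(\left(\left(-23\right) 73 - 19\right) + M{\left(\frac{1}{71} \right)}\right) - 45400 = \left(8484 + \frac{76 + 1}{55 + 1}\right) \left(\left(\left(-23\right) 73 - 19\right) + \frac{1}{71}\right) - 45400 = \left(8484 + \frac{1}{56} \cdot 77\right) \left(\left(-1679 - 19\right) + \frac{1}{71}\right) - 45400 = \left(8484 + \frac{1}{56} \cdot 77\right) \left(-1698 + \frac{1}{71}\right) - 45400 = \left(8484 + \frac{11}{8}\right) \left(- \frac{120557}{71}\right) - 45400 = \frac{67883}{8} \left(- \frac{120557}{71}\right) - 45400 = - \frac{8183770831}{568} - 45400 = - \frac{8209558031}{568}$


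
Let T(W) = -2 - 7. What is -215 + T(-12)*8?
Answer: -287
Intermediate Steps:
T(W) = -9
-215 + T(-12)*8 = -215 - 9*8 = -215 - 72 = -287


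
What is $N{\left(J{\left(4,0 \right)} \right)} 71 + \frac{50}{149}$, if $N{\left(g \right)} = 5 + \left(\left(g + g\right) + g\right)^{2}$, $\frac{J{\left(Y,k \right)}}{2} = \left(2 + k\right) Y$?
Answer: $\frac{24426961}{149} \approx 1.6394 \cdot 10^{5}$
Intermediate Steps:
$J{\left(Y,k \right)} = 2 Y \left(2 + k\right)$ ($J{\left(Y,k \right)} = 2 \left(2 + k\right) Y = 2 Y \left(2 + k\right)$)
$N{\left(g \right)} = 5 + 9 g^{2}$ ($N{\left(g \right)} = 5 + \left(2 g + g\right)^{2} = 5 + \left(3 g\right)^{2} = 5 + 9 g^{2}$)
$N{\left(J{\left(4,0 \right)} \right)} 71 + \frac{50}{149} = \left(5 + 9 \left(2 \cdot 4 \left(2 + 0\right)\right)^{2}\right) 71 + \frac{50}{149} = \left(5 + 9 \left(2 \cdot 4 \cdot 2\right)^{2}\right) 71 + 50 \cdot \frac{1}{149} = \left(5 + 9 \cdot 16^{2}\right) 71 + \frac{50}{149} = \left(5 + 9 \cdot 256\right) 71 + \frac{50}{149} = \left(5 + 2304\right) 71 + \frac{50}{149} = 2309 \cdot 71 + \frac{50}{149} = 163939 + \frac{50}{149} = \frac{24426961}{149}$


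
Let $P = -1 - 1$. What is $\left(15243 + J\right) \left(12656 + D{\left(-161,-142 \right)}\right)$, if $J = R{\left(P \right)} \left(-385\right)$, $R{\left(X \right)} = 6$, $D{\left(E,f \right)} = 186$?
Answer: $166085586$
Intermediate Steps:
$P = -2$
$J = -2310$ ($J = 6 \left(-385\right) = -2310$)
$\left(15243 + J\right) \left(12656 + D{\left(-161,-142 \right)}\right) = \left(15243 - 2310\right) \left(12656 + 186\right) = 12933 \cdot 12842 = 166085586$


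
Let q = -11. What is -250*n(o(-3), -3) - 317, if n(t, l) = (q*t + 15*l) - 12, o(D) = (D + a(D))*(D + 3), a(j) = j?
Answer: 13933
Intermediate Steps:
o(D) = 2*D*(3 + D) (o(D) = (D + D)*(D + 3) = (2*D)*(3 + D) = 2*D*(3 + D))
n(t, l) = -12 - 11*t + 15*l (n(t, l) = (-11*t + 15*l) - 12 = -12 - 11*t + 15*l)
-250*n(o(-3), -3) - 317 = -250*(-12 - 22*(-3)*(3 - 3) + 15*(-3)) - 317 = -250*(-12 - 22*(-3)*0 - 45) - 317 = -250*(-12 - 11*0 - 45) - 317 = -250*(-12 + 0 - 45) - 317 = -250*(-57) - 317 = 14250 - 317 = 13933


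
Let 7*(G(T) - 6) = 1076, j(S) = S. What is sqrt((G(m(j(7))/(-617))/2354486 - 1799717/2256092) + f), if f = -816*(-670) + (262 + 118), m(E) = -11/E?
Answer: sqrt(47276793675775371873618253482353)/9295889800246 ≈ 739.66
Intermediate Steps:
G(T) = 1118/7 (G(T) = 6 + (1/7)*1076 = 6 + 1076/7 = 1118/7)
f = 547100 (f = 546720 + 380 = 547100)
sqrt((G(m(j(7))/(-617))/2354486 - 1799717/2256092) + f) = sqrt(((1118/7)/2354486 - 1799717/2256092) + 547100) = sqrt(((1118/7)*(1/2354486) - 1799717*1/2256092) + 547100) = sqrt((559/8240701 - 1799717/2256092) + 547100) = sqrt(-14829668526189/18591779600492 + 547100) = sqrt(10171547789760647011/18591779600492) = sqrt(47276793675775371873618253482353)/9295889800246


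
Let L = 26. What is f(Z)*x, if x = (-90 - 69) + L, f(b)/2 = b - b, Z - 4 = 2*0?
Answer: 0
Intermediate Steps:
Z = 4 (Z = 4 + 2*0 = 4 + 0 = 4)
f(b) = 0 (f(b) = 2*(b - b) = 2*0 = 0)
x = -133 (x = (-90 - 69) + 26 = -159 + 26 = -133)
f(Z)*x = 0*(-133) = 0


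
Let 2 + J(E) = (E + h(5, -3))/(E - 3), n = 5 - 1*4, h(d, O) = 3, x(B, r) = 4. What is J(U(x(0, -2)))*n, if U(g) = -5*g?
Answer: -29/23 ≈ -1.2609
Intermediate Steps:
n = 1 (n = 5 - 4 = 1)
J(E) = -2 + (3 + E)/(-3 + E) (J(E) = -2 + (E + 3)/(E - 3) = -2 + (3 + E)/(-3 + E))
J(U(x(0, -2)))*n = ((9 - (-5)*4)/(-3 - 5*4))*1 = ((9 - 1*(-20))/(-3 - 20))*1 = ((9 + 20)/(-23))*1 = -1/23*29*1 = -29/23*1 = -29/23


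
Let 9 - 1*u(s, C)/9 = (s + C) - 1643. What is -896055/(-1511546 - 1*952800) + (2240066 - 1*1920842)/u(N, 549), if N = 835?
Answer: 1603332667/12081306 ≈ 132.71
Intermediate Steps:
u(s, C) = 14868 - 9*C - 9*s (u(s, C) = 81 - 9*((s + C) - 1643) = 81 - 9*((C + s) - 1643) = 81 - 9*(-1643 + C + s) = 81 + (14787 - 9*C - 9*s) = 14868 - 9*C - 9*s)
-896055/(-1511546 - 1*952800) + (2240066 - 1*1920842)/u(N, 549) = -896055/(-1511546 - 1*952800) + (2240066 - 1*1920842)/(14868 - 9*549 - 9*835) = -896055/(-1511546 - 952800) + (2240066 - 1920842)/(14868 - 4941 - 7515) = -896055/(-2464346) + 319224/2412 = -896055*(-1/2464346) + 319224*(1/2412) = 21855/60106 + 26602/201 = 1603332667/12081306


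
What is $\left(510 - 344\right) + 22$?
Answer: $188$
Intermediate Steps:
$\left(510 - 344\right) + 22 = 166 + 22 = 188$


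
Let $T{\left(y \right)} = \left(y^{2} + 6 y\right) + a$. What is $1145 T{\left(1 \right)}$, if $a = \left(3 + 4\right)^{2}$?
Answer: $64120$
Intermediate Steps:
$a = 49$ ($a = 7^{2} = 49$)
$T{\left(y \right)} = 49 + y^{2} + 6 y$ ($T{\left(y \right)} = \left(y^{2} + 6 y\right) + 49 = 49 + y^{2} + 6 y$)
$1145 T{\left(1 \right)} = 1145 \left(49 + 1^{2} + 6 \cdot 1\right) = 1145 \left(49 + 1 + 6\right) = 1145 \cdot 56 = 64120$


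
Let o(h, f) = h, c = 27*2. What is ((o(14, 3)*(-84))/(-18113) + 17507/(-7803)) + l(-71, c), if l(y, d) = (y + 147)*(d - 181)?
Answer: -1364480480791/141335739 ≈ -9654.2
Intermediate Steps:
c = 54
l(y, d) = (-181 + d)*(147 + y) (l(y, d) = (147 + y)*(-181 + d) = (-181 + d)*(147 + y))
((o(14, 3)*(-84))/(-18113) + 17507/(-7803)) + l(-71, c) = ((14*(-84))/(-18113) + 17507/(-7803)) + (-26607 - 181*(-71) + 147*54 + 54*(-71)) = (-1176*(-1/18113) + 17507*(-1/7803)) + (-26607 + 12851 + 7938 - 3834) = (1176/18113 - 17507/7803) - 9652 = -307927963/141335739 - 9652 = -1364480480791/141335739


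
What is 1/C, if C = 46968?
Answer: 1/46968 ≈ 2.1291e-5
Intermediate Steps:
1/C = 1/46968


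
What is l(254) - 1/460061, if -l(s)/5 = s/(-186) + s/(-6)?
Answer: 9348439427/42785673 ≈ 218.49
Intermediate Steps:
l(s) = 80*s/93 (l(s) = -5*(s/(-186) + s/(-6)) = -5*(s*(-1/186) + s*(-⅙)) = -5*(-s/186 - s/6) = -(-80)*s/93 = 80*s/93)
l(254) - 1/460061 = (80/93)*254 - 1/460061 = 20320/93 - 1*1/460061 = 20320/93 - 1/460061 = 9348439427/42785673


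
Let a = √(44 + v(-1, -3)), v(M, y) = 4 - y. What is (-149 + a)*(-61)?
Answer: 9089 - 61*√51 ≈ 8653.4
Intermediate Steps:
a = √51 (a = √(44 + (4 - 1*(-3))) = √(44 + (4 + 3)) = √(44 + 7) = √51 ≈ 7.1414)
(-149 + a)*(-61) = (-149 + √51)*(-61) = 9089 - 61*√51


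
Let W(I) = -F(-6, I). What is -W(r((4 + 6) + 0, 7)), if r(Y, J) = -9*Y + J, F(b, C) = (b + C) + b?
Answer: -95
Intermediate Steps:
F(b, C) = C + 2*b (F(b, C) = (C + b) + b = C + 2*b)
r(Y, J) = J - 9*Y
W(I) = 12 - I (W(I) = -(I + 2*(-6)) = -(I - 12) = -(-12 + I) = 12 - I)
-W(r((4 + 6) + 0, 7)) = -(12 - (7 - 9*((4 + 6) + 0))) = -(12 - (7 - 9*(10 + 0))) = -(12 - (7 - 9*10)) = -(12 - (7 - 90)) = -(12 - 1*(-83)) = -(12 + 83) = -1*95 = -95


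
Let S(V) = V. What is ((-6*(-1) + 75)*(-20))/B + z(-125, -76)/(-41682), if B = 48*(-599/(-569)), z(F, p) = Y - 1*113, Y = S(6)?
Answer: -1600773229/49935036 ≈ -32.057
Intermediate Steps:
Y = 6
z(F, p) = -107 (z(F, p) = 6 - 1*113 = 6 - 113 = -107)
B = 28752/569 (B = 48*(-599*(-1/569)) = 48*(599/569) = 28752/569 ≈ 50.531)
((-6*(-1) + 75)*(-20))/B + z(-125, -76)/(-41682) = ((-6*(-1) + 75)*(-20))/(28752/569) - 107/(-41682) = ((6 + 75)*(-20))*(569/28752) - 107*(-1/41682) = (81*(-20))*(569/28752) + 107/41682 = -1620*569/28752 + 107/41682 = -76815/2396 + 107/41682 = -1600773229/49935036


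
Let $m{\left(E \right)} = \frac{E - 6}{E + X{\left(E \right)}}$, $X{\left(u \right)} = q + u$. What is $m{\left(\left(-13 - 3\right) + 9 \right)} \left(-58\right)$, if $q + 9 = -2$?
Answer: $- \frac{754}{25} \approx -30.16$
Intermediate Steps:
$q = -11$ ($q = -9 - 2 = -11$)
$X{\left(u \right)} = -11 + u$
$m{\left(E \right)} = \frac{-6 + E}{-11 + 2 E}$ ($m{\left(E \right)} = \frac{E - 6}{E + \left(-11 + E\right)} = \frac{-6 + E}{-11 + 2 E}$)
$m{\left(\left(-13 - 3\right) + 9 \right)} \left(-58\right) = \frac{-6 + \left(\left(-13 - 3\right) + 9\right)}{-11 + 2 \left(\left(-13 - 3\right) + 9\right)} \left(-58\right) = \frac{-6 + \left(-16 + 9\right)}{-11 + 2 \left(-16 + 9\right)} \left(-58\right) = \frac{-6 - 7}{-11 + 2 \left(-7\right)} \left(-58\right) = \frac{1}{-11 - 14} \left(-13\right) \left(-58\right) = \frac{1}{-25} \left(-13\right) \left(-58\right) = \left(- \frac{1}{25}\right) \left(-13\right) \left(-58\right) = \frac{13}{25} \left(-58\right) = - \frac{754}{25}$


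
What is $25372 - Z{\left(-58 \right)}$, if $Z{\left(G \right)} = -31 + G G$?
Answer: $22039$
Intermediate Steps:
$Z{\left(G \right)} = -31 + G^{2}$
$25372 - Z{\left(-58 \right)} = 25372 - \left(-31 + \left(-58\right)^{2}\right) = 25372 - \left(-31 + 3364\right) = 25372 - 3333 = 22039$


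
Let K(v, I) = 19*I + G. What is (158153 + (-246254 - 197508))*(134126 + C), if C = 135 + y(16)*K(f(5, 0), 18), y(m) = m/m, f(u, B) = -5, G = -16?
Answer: -38439258483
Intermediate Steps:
K(v, I) = -16 + 19*I (K(v, I) = 19*I - 16 = -16 + 19*I)
y(m) = 1
C = 461 (C = 135 + 1*(-16 + 19*18) = 135 + 1*(-16 + 342) = 135 + 1*326 = 135 + 326 = 461)
(158153 + (-246254 - 197508))*(134126 + C) = (158153 + (-246254 - 197508))*(134126 + 461) = (158153 - 443762)*134587 = -285609*134587 = -38439258483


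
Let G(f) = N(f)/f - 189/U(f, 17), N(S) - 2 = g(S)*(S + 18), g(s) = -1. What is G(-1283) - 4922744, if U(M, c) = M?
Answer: -6315881630/1283 ≈ -4.9227e+6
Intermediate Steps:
N(S) = -16 - S (N(S) = 2 - (S + 18) = 2 - (18 + S) = 2 + (-18 - S) = -16 - S)
G(f) = -189/f + (-16 - f)/f (G(f) = (-16 - f)/f - 189/f = -189/f + (-16 - f)/f)
G(-1283) - 4922744 = (-205 - 1*(-1283))/(-1283) - 4922744 = -(-205 + 1283)/1283 - 4922744 = -1/1283*1078 - 4922744 = -1078/1283 - 4922744 = -6315881630/1283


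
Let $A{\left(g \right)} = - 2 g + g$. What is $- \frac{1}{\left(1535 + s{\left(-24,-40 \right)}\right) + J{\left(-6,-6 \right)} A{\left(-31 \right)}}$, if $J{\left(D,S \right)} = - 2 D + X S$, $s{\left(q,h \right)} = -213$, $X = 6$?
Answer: $- \frac{1}{578} \approx -0.0017301$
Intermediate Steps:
$J{\left(D,S \right)} = - 2 D + 6 S$
$A{\left(g \right)} = - g$
$- \frac{1}{\left(1535 + s{\left(-24,-40 \right)}\right) + J{\left(-6,-6 \right)} A{\left(-31 \right)}} = - \frac{1}{\left(1535 - 213\right) + \left(\left(-2\right) \left(-6\right) + 6 \left(-6\right)\right) \left(\left(-1\right) \left(-31\right)\right)} = - \frac{1}{1322 + \left(12 - 36\right) 31} = - \frac{1}{1322 - 744} = - \frac{1}{578}$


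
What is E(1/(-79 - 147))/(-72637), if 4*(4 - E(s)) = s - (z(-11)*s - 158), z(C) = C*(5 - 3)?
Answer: 32069/65663848 ≈ 0.00048838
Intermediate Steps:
z(C) = 2*C (z(C) = C*2 = 2*C)
E(s) = -71/2 - 23*s/4 (E(s) = 4 - (s - ((2*(-11))*s - 158))/4 = 4 - (s - (-22*s - 158))/4 = 4 - (s - (-158 - 22*s))/4 = 4 - (s + (158 + 22*s))/4 = 4 - (158 + 23*s)/4 = 4 + (-79/2 - 23*s/4) = -71/2 - 23*s/4)
E(1/(-79 - 147))/(-72637) = (-71/2 - 23/(4*(-79 - 147)))/(-72637) = (-71/2 - 23/4/(-226))*(-1/72637) = (-71/2 - 23/4*(-1/226))*(-1/72637) = (-71/2 + 23/904)*(-1/72637) = -32069/904*(-1/72637) = 32069/65663848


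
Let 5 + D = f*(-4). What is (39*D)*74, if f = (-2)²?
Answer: -60606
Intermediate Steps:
f = 4
D = -21 (D = -5 + 4*(-4) = -5 - 16 = -21)
(39*D)*74 = (39*(-21))*74 = -819*74 = -60606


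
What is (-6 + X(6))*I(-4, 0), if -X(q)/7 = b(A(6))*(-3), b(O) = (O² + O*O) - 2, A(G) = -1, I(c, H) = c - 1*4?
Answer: 48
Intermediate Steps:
I(c, H) = -4 + c (I(c, H) = c - 4 = -4 + c)
b(O) = -2 + 2*O² (b(O) = (O² + O²) - 2 = 2*O² - 2 = -2 + 2*O²)
X(q) = 0 (X(q) = -7*(-2 + 2*(-1)²)*(-3) = -7*(-2 + 2*1)*(-3) = -7*(-2 + 2)*(-3) = -0*(-3) = -7*0 = 0)
(-6 + X(6))*I(-4, 0) = (-6 + 0)*(-4 - 4) = -6*(-8) = 48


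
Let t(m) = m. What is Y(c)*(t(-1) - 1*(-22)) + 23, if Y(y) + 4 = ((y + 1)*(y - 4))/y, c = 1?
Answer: -187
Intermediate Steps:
Y(y) = -4 + (1 + y)*(-4 + y)/y (Y(y) = -4 + ((y + 1)*(y - 4))/y = -4 + ((1 + y)*(-4 + y))/y = -4 + (1 + y)*(-4 + y)/y)
Y(c)*(t(-1) - 1*(-22)) + 23 = (-7 + 1 - 4/1)*(-1 - 1*(-22)) + 23 = (-7 + 1 - 4*1)*(-1 + 22) + 23 = (-7 + 1 - 4)*21 + 23 = -10*21 + 23 = -210 + 23 = -187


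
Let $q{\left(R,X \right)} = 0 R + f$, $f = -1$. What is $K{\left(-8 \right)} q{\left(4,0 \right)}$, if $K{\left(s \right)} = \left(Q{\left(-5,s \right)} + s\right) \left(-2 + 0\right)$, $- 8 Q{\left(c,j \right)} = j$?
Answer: $-14$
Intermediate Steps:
$q{\left(R,X \right)} = -1$ ($q{\left(R,X \right)} = 0 R - 1 = 0 - 1 = -1$)
$Q{\left(c,j \right)} = - \frac{j}{8}$
$K{\left(s \right)} = - \frac{7 s}{4}$ ($K{\left(s \right)} = \left(- \frac{s}{8} + s\right) \left(-2 + 0\right) = \frac{7 s}{8} \left(-2\right) = - \frac{7 s}{4}$)
$K{\left(-8 \right)} q{\left(4,0 \right)} = \left(- \frac{7}{4}\right) \left(-8\right) \left(-1\right) = 14 \left(-1\right) = -14$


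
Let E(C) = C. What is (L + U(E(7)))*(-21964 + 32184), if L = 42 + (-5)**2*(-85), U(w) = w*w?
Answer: -20787480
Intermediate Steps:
U(w) = w**2
L = -2083 (L = 42 + 25*(-85) = 42 - 2125 = -2083)
(L + U(E(7)))*(-21964 + 32184) = (-2083 + 7**2)*(-21964 + 32184) = (-2083 + 49)*10220 = -2034*10220 = -20787480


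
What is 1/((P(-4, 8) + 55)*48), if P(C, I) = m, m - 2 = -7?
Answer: 1/2400 ≈ 0.00041667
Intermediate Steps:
m = -5 (m = 2 - 7 = -5)
P(C, I) = -5
1/((P(-4, 8) + 55)*48) = 1/((-5 + 55)*48) = 1/(50*48) = 1/2400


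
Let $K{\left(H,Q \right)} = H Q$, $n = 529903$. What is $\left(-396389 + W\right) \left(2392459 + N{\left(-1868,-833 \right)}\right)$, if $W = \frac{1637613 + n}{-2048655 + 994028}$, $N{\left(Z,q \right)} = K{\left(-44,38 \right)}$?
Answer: $- \frac{142779408099674679}{150661} \approx -9.4769 \cdot 10^{11}$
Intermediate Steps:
$N{\left(Z,q \right)} = -1672$ ($N{\left(Z,q \right)} = \left(-44\right) 38 = -1672$)
$W = - \frac{2167516}{1054627}$ ($W = \frac{1637613 + 529903}{-2048655 + 994028} = \frac{2167516}{-1054627} = 2167516 \left(- \frac{1}{1054627}\right) = - \frac{2167516}{1054627} \approx -2.0552$)
$\left(-396389 + W\right) \left(2392459 + N{\left(-1868,-833 \right)}\right) = \left(-396389 - \frac{2167516}{1054627}\right) \left(2392459 - 1672\right) = \left(- \frac{418044709419}{1054627}\right) 2390787 = - \frac{142779408099674679}{150661}$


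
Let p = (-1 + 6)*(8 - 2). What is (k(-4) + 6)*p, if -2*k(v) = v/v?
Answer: 165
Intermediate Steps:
p = 30 (p = 5*6 = 30)
k(v) = -½ (k(v) = -v/(2*v) = -½*1 = -½)
(k(-4) + 6)*p = (-½ + 6)*30 = (11/2)*30 = 165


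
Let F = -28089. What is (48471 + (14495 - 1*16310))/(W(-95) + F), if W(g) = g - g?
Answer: -5184/3121 ≈ -1.6610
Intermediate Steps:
W(g) = 0
(48471 + (14495 - 1*16310))/(W(-95) + F) = (48471 + (14495 - 1*16310))/(0 - 28089) = (48471 + (14495 - 16310))/(-28089) = (48471 - 1815)*(-1/28089) = 46656*(-1/28089) = -5184/3121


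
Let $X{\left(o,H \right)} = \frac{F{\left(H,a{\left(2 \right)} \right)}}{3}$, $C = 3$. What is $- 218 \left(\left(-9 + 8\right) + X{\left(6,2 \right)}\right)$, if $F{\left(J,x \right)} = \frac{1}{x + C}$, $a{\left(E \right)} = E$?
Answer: $\frac{3052}{15} \approx 203.47$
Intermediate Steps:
$F{\left(J,x \right)} = \frac{1}{3 + x}$ ($F{\left(J,x \right)} = \frac{1}{x + 3} = \frac{1}{3 + x}$)
$X{\left(o,H \right)} = \frac{1}{15}$ ($X{\left(o,H \right)} = \frac{1}{\left(3 + 2\right) 3} = \frac{1}{5} \cdot \frac{1}{3} = \frac{1}{15}$)
$- 218 \left(\left(-9 + 8\right) + X{\left(6,2 \right)}\right) = - 218 \left(\left(-9 + 8\right) + \frac{1}{15}\right) = - 218 \left(-1 + \frac{1}{15}\right) = \left(-218\right) \left(- \frac{14}{15}\right) = \frac{3052}{15}$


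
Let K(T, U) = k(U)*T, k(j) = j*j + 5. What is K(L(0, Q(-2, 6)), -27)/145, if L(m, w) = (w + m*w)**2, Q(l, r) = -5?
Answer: 3670/29 ≈ 126.55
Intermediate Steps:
k(j) = 5 + j**2 (k(j) = j**2 + 5 = 5 + j**2)
K(T, U) = T*(5 + U**2) (K(T, U) = (5 + U**2)*T = T*(5 + U**2))
K(L(0, Q(-2, 6)), -27)/145 = (((-5)**2*(1 + 0)**2)*(5 + (-27)**2))/145 = ((25*1**2)*(5 + 729))*(1/145) = ((25*1)*734)*(1/145) = (25*734)*(1/145) = 18350*(1/145) = 3670/29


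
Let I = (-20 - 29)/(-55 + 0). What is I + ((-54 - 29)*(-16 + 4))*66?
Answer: 3615529/55 ≈ 65737.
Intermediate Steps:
I = 49/55 (I = -49/(-55) = -49*(-1/55) = 49/55 ≈ 0.89091)
I + ((-54 - 29)*(-16 + 4))*66 = 49/55 + ((-54 - 29)*(-16 + 4))*66 = 49/55 - 83*(-12)*66 = 49/55 + 996*66 = 49/55 + 65736 = 3615529/55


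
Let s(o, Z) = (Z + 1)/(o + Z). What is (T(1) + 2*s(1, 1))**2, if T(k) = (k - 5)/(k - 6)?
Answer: 196/25 ≈ 7.8400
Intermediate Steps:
s(o, Z) = (1 + Z)/(Z + o)
T(k) = (-5 + k)/(-6 + k)
(T(1) + 2*s(1, 1))**2 = ((-5 + 1)/(-6 + 1) + 2*((1 + 1)/(1 + 1)))**2 = (-4/(-5) + 2*(2/2))**2 = (-1/5*(-4) + 2*((1/2)*2))**2 = (4/5 + 2*1)**2 = (4/5 + 2)**2 = (14/5)**2 = 196/25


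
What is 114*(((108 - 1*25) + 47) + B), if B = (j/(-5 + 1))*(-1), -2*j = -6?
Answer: 29811/2 ≈ 14906.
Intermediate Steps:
j = 3 (j = -1/2*(-6) = 3)
B = 3/4 (B = (3/(-5 + 1))*(-1) = (3/(-4))*(-1) = (3*(-1/4))*(-1) = -3/4*(-1) = 3/4 ≈ 0.75000)
114*(((108 - 1*25) + 47) + B) = 114*(((108 - 1*25) + 47) + 3/4) = 114*(((108 - 25) + 47) + 3/4) = 114*((83 + 47) + 3/4) = 114*(130 + 3/4) = 114*(523/4) = 29811/2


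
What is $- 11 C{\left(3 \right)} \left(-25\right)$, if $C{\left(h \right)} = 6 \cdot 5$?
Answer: $8250$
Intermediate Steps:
$C{\left(h \right)} = 30$
$- 11 C{\left(3 \right)} \left(-25\right) = \left(-11\right) 30 \left(-25\right) = \left(-330\right) \left(-25\right) = 8250$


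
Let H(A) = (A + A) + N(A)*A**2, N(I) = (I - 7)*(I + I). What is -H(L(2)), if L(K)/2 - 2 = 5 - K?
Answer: -6020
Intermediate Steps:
N(I) = 2*I*(-7 + I) (N(I) = (-7 + I)*(2*I) = 2*I*(-7 + I))
L(K) = 14 - 2*K (L(K) = 4 + 2*(5 - K) = 4 + (10 - 2*K) = 14 - 2*K)
H(A) = 2*A + 2*A**3*(-7 + A) (H(A) = (A + A) + (2*A*(-7 + A))*A**2 = 2*A + 2*A**3*(-7 + A))
-H(L(2)) = -2*(14 - 2*2)*(1 + (14 - 2*2)**2*(-7 + (14 - 2*2))) = -2*(14 - 4)*(1 + (14 - 4)**2*(-7 + (14 - 4))) = -2*10*(1 + 10**2*(-7 + 10)) = -2*10*(1 + 100*3) = -2*10*(1 + 300) = -2*10*301 = -1*6020 = -6020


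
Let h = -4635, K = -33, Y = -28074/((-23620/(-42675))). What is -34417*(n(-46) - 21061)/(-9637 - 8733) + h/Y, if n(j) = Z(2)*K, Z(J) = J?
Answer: -1935865379607789/48907387870 ≈ -39582.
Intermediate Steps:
Y = -119805795/2362 (Y = -28074/((-23620*(-1/42675))) = -28074/4724/8535 = -28074*8535/4724 = -119805795/2362 ≈ -50722.)
n(j) = -66 (n(j) = 2*(-33) = -66)
-34417*(n(-46) - 21061)/(-9637 - 8733) + h/Y = -34417*(-66 - 21061)/(-9637 - 8733) - 4635/(-119805795/2362) = -34417/((-18370/(-21127))) - 4635*(-2362/119805795) = -34417/((-18370*(-1/21127))) + 243286/2662351 = -34417/18370/21127 + 243286/2662351 = -34417*21127/18370 + 243286/2662351 = -727127959/18370 + 243286/2662351 = -1935865379607789/48907387870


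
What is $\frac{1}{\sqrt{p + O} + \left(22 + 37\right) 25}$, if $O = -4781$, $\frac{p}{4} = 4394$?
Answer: $\frac{295}{432566} - \frac{\sqrt{12795}}{2162830} \approx 0.00062968$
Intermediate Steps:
$p = 17576$ ($p = 4 \cdot 4394 = 17576$)
$\frac{1}{\sqrt{p + O} + \left(22 + 37\right) 25} = \frac{1}{\sqrt{17576 - 4781} + \left(22 + 37\right) 25} = \frac{1}{\sqrt{12795} + 59 \cdot 25} = \frac{1}{\sqrt{12795} + 1475} = \frac{1}{1475 + \sqrt{12795}}$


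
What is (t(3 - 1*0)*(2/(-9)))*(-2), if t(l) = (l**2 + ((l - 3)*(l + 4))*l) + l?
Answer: 16/3 ≈ 5.3333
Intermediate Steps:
t(l) = l + l**2 + l*(-3 + l)*(4 + l) (t(l) = (l**2 + ((-3 + l)*(4 + l))*l) + l = (l**2 + l*(-3 + l)*(4 + l)) + l = l + l**2 + l*(-3 + l)*(4 + l))
(t(3 - 1*0)*(2/(-9)))*(-2) = (((3 - 1*0)*(-11 + (3 - 1*0)**2 + 2*(3 - 1*0)))*(2/(-9)))*(-2) = (((3 + 0)*(-11 + (3 + 0)**2 + 2*(3 + 0)))*(2*(-1/9)))*(-2) = ((3*(-11 + 3**2 + 2*3))*(-2/9))*(-2) = ((3*(-11 + 9 + 6))*(-2/9))*(-2) = ((3*4)*(-2/9))*(-2) = (12*(-2/9))*(-2) = -8/3*(-2) = 16/3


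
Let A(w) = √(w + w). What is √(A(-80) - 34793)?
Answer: √(-34793 + 4*I*√10) ≈ 0.0339 + 186.53*I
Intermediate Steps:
A(w) = √2*√w (A(w) = √(2*w) = √2*√w)
√(A(-80) - 34793) = √(√2*√(-80) - 34793) = √(√2*(4*I*√5) - 34793) = √(4*I*√10 - 34793) = √(-34793 + 4*I*√10)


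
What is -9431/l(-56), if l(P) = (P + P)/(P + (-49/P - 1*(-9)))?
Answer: -3480039/896 ≈ -3884.0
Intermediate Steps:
l(P) = 2*P/(9 + P - 49/P) (l(P) = (2*P)/(P + (-49/P + 9)) = (2*P)/(P + (9 - 49/P)) = (2*P)/(9 + P - 49/P) = 2*P/(9 + P - 49/P))
-9431/l(-56) = -9431/(2*(-56)²/(-49 + (-56)² + 9*(-56))) = -9431/(2*3136/(-49 + 3136 - 504)) = -9431/(2*3136/2583) = -9431/(2*3136*(1/2583)) = -9431/896/369 = -9431*369/896 = -3480039/896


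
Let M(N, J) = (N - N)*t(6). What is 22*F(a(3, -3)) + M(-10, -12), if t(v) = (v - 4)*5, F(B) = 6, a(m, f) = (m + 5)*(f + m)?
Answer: 132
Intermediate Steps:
a(m, f) = (5 + m)*(f + m)
t(v) = -20 + 5*v (t(v) = (-4 + v)*5 = -20 + 5*v)
M(N, J) = 0 (M(N, J) = (N - N)*(-20 + 5*6) = 0*(-20 + 30) = 0*10 = 0)
22*F(a(3, -3)) + M(-10, -12) = 22*6 + 0 = 132 + 0 = 132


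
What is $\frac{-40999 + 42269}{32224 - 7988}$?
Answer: $\frac{635}{12118} \approx 0.052401$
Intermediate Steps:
$\frac{-40999 + 42269}{32224 - 7988} = \frac{1270}{24236} = 1270 \cdot \frac{1}{24236} = \frac{635}{12118}$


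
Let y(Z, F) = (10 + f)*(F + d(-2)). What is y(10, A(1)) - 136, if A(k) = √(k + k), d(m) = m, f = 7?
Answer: -170 + 17*√2 ≈ -145.96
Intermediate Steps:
A(k) = √2*√k (A(k) = √(2*k) = √2*√k)
y(Z, F) = -34 + 17*F (y(Z, F) = (10 + 7)*(F - 2) = 17*(-2 + F) = -34 + 17*F)
y(10, A(1)) - 136 = (-34 + 17*(√2*√1)) - 136 = (-34 + 17*(√2*1)) - 136 = (-34 + 17*√2) - 136 = -170 + 17*√2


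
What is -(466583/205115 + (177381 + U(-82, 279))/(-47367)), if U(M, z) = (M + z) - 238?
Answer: 14274457139/9715682205 ≈ 1.4692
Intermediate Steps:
U(M, z) = -238 + M + z
-(466583/205115 + (177381 + U(-82, 279))/(-47367)) = -(466583/205115 + (177381 + (-238 - 82 + 279))/(-47367)) = -(466583*(1/205115) + (177381 - 41)*(-1/47367)) = -(466583/205115 + 177340*(-1/47367)) = -(466583/205115 - 177340/47367) = -1*(-14274457139/9715682205) = 14274457139/9715682205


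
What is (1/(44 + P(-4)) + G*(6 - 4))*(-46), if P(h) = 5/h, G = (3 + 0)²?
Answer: -141772/171 ≈ -829.08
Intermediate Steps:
G = 9 (G = 3² = 9)
(1/(44 + P(-4)) + G*(6 - 4))*(-46) = (1/(44 + 5/(-4)) + 9*(6 - 4))*(-46) = (1/(44 + 5*(-¼)) + 9*2)*(-46) = (1/(44 - 5/4) + 18)*(-46) = (1/(171/4) + 18)*(-46) = (4/171 + 18)*(-46) = (3082/171)*(-46) = -141772/171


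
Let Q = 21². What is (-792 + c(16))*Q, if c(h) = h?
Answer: -342216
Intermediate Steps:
Q = 441
(-792 + c(16))*Q = (-792 + 16)*441 = -776*441 = -342216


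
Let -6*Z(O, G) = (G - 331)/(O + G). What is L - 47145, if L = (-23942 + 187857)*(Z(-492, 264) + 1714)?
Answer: 384264547415/1368 ≈ 2.8089e+8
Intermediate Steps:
Z(O, G) = -(-331 + G)/(6*(G + O)) (Z(O, G) = -(G - 331)/(6*(O + G)) = -(-331 + G)/(6*(G + O)))
L = 384329041775/1368 (L = (-23942 + 187857)*((331 - 1*264)/(6*(264 - 492)) + 1714) = 163915*((⅙)*(331 - 264)/(-228) + 1714) = 163915*((⅙)*(-1/228)*67 + 1714) = 163915*(-67/1368 + 1714) = 163915*(2344685/1368) = 384329041775/1368 ≈ 2.8094e+8)
L - 47145 = 384329041775/1368 - 47145 = 384264547415/1368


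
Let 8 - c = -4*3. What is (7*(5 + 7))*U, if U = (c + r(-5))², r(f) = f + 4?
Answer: 30324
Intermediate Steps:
c = 20 (c = 8 - (-4)*3 = 8 - 1*(-12) = 8 + 12 = 20)
r(f) = 4 + f
U = 361 (U = (20 + (4 - 5))² = (20 - 1)² = 19² = 361)
(7*(5 + 7))*U = (7*(5 + 7))*361 = (7*12)*361 = 84*361 = 30324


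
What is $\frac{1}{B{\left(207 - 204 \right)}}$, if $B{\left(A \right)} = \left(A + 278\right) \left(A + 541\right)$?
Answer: $\frac{1}{152864} \approx 6.5418 \cdot 10^{-6}$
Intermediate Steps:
$B{\left(A \right)} = \left(278 + A\right) \left(541 + A\right)$
$\frac{1}{B{\left(207 - 204 \right)}} = \frac{1}{150398 + \left(207 - 204\right)^{2} + 819 \left(207 - 204\right)} = \frac{1}{150398 + 3^{2} + 819 \cdot 3} = \frac{1}{150398 + 9 + 2457} = \frac{1}{152864}$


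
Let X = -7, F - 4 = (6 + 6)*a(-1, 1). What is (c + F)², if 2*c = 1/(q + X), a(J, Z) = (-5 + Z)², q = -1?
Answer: 9828225/256 ≈ 38392.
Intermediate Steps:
F = 196 (F = 4 + (6 + 6)*(-5 + 1)² = 4 + 12*(-4)² = 4 + 12*16 = 4 + 192 = 196)
c = -1/16 (c = 1/(2*(-1 - 7)) = (½)/(-8) = (½)*(-⅛) = -1/16 ≈ -0.062500)
(c + F)² = (-1/16 + 196)² = (3135/16)² = 9828225/256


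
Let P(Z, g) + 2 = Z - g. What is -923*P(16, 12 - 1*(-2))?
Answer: 0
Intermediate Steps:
P(Z, g) = -2 + Z - g (P(Z, g) = -2 + (Z - g) = -2 + Z - g)
-923*P(16, 12 - 1*(-2)) = -923*(-2 + 16 - (12 - 1*(-2))) = -923*(-2 + 16 - (12 + 2)) = -923*(-2 + 16 - 1*14) = -923*(-2 + 16 - 14) = -923*0 = 0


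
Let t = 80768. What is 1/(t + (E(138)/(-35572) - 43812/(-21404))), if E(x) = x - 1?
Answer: 190345772/15374236199925 ≈ 1.2381e-5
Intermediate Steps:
E(x) = -1 + x
1/(t + (E(138)/(-35572) - 43812/(-21404))) = 1/(80768 + ((-1 + 138)/(-35572) - 43812/(-21404))) = 1/(80768 + (137*(-1/35572) - 43812*(-1/21404))) = 1/(80768 + (-137/35572 + 10953/5351)) = 1/(80768 + 388887029/190345772) = 1/(15374236199925/190345772) = 190345772/15374236199925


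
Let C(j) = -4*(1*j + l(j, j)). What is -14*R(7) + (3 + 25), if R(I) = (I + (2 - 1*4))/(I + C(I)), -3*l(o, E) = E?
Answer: 34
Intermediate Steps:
l(o, E) = -E/3
C(j) = -8*j/3 (C(j) = -4*(1*j - j/3) = -4*(j - j/3) = -8*j/3)
R(I) = -3*(-2 + I)/(5*I) (R(I) = (I + (2 - 1*4))/(I - 8*I/3) = (I + (2 - 4))/((-5*I/3)) = (I - 2)*(-3/(5*I)) = (-2 + I)*(-3/(5*I)) = -3*(-2 + I)/(5*I))
-14*R(7) + (3 + 25) = -42*(2 - 1*7)/(5*7) + (3 + 25) = -42*(2 - 7)/(5*7) + 28 = -42*(-5)/(5*7) + 28 = -14*(-3/7) + 28 = 6 + 28 = 34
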